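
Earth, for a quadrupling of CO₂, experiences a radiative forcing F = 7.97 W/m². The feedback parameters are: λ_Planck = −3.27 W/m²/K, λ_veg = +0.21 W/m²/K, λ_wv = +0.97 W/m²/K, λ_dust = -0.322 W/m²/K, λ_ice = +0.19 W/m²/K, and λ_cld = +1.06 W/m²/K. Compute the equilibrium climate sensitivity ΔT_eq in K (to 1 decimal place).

Net feedback parameter λ = (−3.27) + (+0.21) + (+0.97) + (-0.322) + (+0.19) + (+1.06) = -1.162 W/m²/K.
ΔT = −F/λ = −7.97/(-1.162) = 6.9 K.

6.9 K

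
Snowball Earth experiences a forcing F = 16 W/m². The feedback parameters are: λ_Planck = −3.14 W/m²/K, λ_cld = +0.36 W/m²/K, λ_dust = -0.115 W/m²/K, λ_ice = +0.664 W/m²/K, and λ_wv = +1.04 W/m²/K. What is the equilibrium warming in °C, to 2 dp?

Net feedback parameter λ = (−3.14) + (+0.36) + (-0.115) + (+0.664) + (+1.04) = -1.191 W/m²/K.
ΔT = −F/λ = −16/(-1.191) = 13.43 °C.

13.43 °C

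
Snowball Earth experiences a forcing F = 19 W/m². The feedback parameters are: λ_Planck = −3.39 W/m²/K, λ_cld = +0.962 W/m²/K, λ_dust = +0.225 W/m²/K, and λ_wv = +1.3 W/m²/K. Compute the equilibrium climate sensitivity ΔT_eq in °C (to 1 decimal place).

21.0 °C

Net feedback parameter λ = (−3.39) + (+0.962) + (+0.225) + (+1.3) = -0.903 W/m²/K.
ΔT = −F/λ = −19/(-0.903) = 21.0 °C.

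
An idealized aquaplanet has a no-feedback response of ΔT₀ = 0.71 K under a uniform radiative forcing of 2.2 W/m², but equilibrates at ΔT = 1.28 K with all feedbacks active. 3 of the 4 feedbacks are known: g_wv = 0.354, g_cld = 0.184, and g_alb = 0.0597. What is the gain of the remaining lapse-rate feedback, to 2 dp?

Amplification A = ΔT/ΔT₀ = 1.28/0.71 = 1.803.
Total gain g = 1 − 1/A = 1 − 1/1.803 = 0.4454.
Known gains sum to 0.354 + 0.184 + 0.0597 = 0.5977.
g_lr = 0.4454 − 0.5977 = -0.15.

-0.15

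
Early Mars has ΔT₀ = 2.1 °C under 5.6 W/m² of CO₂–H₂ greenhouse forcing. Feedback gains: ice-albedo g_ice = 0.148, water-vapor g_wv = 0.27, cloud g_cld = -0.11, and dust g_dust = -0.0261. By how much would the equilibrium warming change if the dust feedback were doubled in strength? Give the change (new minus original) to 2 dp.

Original: g = 0.2819, ΔT = 2.1/(1−0.2819) = 2.9244 °C.
With doubled dust: g' = 0.2558, ΔT' = 2.1/(1−0.2558) = 2.8218 °C.
Change = 2.8218 − 2.9244 = -0.10 °C.

-0.10 °C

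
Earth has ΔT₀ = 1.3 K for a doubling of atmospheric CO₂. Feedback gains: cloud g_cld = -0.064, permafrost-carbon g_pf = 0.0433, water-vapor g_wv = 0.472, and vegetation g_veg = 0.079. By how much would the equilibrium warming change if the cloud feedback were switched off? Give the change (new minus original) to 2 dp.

0.44 K

Original: g = 0.5303, ΔT = 1.3/(1−0.5303) = 2.7677 K.
Without cloud: g' = 0.5943, ΔT' = 1.3/(1−0.5943) = 3.2043 K.
Change = 3.2043 − 2.7677 = 0.44 K.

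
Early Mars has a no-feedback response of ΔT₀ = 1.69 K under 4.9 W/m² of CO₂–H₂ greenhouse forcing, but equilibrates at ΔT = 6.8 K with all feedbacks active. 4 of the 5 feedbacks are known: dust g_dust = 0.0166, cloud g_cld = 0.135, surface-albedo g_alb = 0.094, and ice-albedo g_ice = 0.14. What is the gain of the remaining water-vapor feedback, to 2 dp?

0.37

Amplification A = ΔT/ΔT₀ = 6.8/1.69 = 4.024.
Total gain g = 1 − 1/A = 1 − 1/4.024 = 0.7515.
Known gains sum to 0.0166 + 0.135 + 0.094 + 0.14 = 0.3856.
g_wv = 0.7515 − 0.3856 = 0.37.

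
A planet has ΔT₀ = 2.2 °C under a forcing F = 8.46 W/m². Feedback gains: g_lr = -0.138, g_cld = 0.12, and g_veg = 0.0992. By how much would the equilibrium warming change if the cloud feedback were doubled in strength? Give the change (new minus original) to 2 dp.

0.36 °C

Original: g = 0.0812, ΔT = 2.2/(1−0.0812) = 2.3944 °C.
With doubled cloud: g' = 0.2012, ΔT' = 2.2/(1−0.2012) = 2.7541 °C.
Change = 2.7541 − 2.3944 = 0.36 °C.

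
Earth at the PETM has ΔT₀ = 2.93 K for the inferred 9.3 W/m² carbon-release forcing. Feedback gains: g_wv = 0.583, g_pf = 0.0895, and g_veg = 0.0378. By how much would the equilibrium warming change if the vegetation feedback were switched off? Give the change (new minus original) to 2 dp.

Original: g = 0.7103, ΔT = 2.93/(1−0.7103) = 10.1139 K.
Without vegetation: g' = 0.6725, ΔT' = 2.93/(1−0.6725) = 8.9466 K.
Change = 8.9466 − 10.1139 = -1.17 K.

-1.17 K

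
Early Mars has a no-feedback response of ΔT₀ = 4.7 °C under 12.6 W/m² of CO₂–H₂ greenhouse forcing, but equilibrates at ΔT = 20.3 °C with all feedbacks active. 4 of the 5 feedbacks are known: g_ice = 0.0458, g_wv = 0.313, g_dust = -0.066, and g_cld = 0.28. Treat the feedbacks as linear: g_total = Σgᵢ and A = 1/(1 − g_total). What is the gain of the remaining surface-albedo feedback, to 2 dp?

Amplification A = ΔT/ΔT₀ = 20.3/4.7 = 4.319.
Total gain g = 1 − 1/A = 1 − 1/4.319 = 0.7685.
Known gains sum to 0.0458 + 0.313 − 0.066 + 0.28 = 0.5728.
g_alb = 0.7685 − 0.5728 = 0.20.

0.20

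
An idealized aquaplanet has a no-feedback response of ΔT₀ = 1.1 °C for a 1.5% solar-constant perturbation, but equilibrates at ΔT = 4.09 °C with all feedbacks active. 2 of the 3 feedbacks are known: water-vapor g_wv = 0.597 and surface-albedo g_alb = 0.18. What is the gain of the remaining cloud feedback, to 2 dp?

Amplification A = ΔT/ΔT₀ = 4.09/1.1 = 3.718.
Total gain g = 1 − 1/A = 1 − 1/3.718 = 0.731.
Known gains sum to 0.597 + 0.18 = 0.777.
g_cld = 0.731 − 0.777 = -0.05.

-0.05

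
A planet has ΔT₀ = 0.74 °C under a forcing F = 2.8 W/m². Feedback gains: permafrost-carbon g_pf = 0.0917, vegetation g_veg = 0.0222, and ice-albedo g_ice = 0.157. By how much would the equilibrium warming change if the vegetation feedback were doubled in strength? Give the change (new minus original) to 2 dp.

Original: g = 0.2709, ΔT = 0.74/(1−0.2709) = 1.0149 °C.
With doubled vegetation: g' = 0.2931, ΔT' = 0.74/(1−0.2931) = 1.0468 °C.
Change = 1.0468 − 1.0149 = 0.03 °C.

0.03 °C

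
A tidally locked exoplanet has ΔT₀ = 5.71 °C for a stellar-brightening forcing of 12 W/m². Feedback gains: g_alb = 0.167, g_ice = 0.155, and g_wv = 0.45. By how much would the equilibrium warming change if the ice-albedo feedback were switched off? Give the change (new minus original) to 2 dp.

Original: g = 0.772, ΔT = 5.71/(1−0.772) = 25.0439 °C.
Without ice-albedo: g' = 0.617, ΔT' = 5.71/(1−0.617) = 14.9086 °C.
Change = 14.9086 − 25.0439 = -10.14 °C.

-10.14 °C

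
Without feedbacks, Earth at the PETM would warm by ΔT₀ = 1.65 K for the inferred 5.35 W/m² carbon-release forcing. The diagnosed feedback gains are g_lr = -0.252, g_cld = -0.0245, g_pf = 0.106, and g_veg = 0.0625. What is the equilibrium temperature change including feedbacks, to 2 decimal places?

Total gain g = -0.252 − 0.0245 + 0.106 + 0.0625 = -0.108.
Amplification A = 1/(1 + 0.108) = 0.9025.
ΔT = 1.65 × 0.9025 = 1.49 K.

1.49 K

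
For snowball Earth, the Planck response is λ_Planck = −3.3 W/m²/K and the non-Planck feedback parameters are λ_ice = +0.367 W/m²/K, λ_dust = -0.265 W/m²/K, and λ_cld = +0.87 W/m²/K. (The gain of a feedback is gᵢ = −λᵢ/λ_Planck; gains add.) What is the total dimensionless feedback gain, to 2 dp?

0.29

Convert to gains: g_ice = 0.367/3.3 = 0.1112; g_dust = -0.265/3.3 = -0.0803; g_cld = 0.87/3.3 = 0.2636.
Total gain g = 0.2945.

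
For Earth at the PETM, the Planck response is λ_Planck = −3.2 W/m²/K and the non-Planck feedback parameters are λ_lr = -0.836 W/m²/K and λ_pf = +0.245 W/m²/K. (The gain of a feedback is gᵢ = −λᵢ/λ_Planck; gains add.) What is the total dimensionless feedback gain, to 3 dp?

-0.185

Convert to gains: g_lr = -0.836/3.2 = -0.2612; g_pf = 0.245/3.2 = 0.07656.
Total gain g = -0.18464.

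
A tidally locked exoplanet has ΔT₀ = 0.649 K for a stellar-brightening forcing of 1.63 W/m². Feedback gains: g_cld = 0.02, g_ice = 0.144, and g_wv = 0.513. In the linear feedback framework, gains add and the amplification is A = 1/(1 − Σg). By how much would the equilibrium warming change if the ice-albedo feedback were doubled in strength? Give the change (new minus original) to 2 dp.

1.62 K

Original: g = 0.677, ΔT = 0.649/(1−0.677) = 2.0093 K.
With doubled ice-albedo: g' = 0.821, ΔT' = 0.649/(1−0.821) = 3.6257 K.
Change = 3.6257 − 2.0093 = 1.62 K.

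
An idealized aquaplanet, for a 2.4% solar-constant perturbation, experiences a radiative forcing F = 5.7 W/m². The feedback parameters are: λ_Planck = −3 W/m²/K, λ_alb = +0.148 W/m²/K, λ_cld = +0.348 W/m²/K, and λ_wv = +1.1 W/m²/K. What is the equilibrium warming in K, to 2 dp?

4.06 K

Net feedback parameter λ = (−3) + (+0.148) + (+0.348) + (+1.1) = -1.404 W/m²/K.
ΔT = −F/λ = −5.7/(-1.404) = 4.06 K.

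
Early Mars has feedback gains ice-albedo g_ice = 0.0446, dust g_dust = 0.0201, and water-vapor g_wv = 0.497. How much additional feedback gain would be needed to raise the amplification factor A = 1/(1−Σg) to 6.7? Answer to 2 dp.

0.29

Current total gain = 0.5617.
Target gain for A = 6.7: g* = 1 − 1/6.7 = 0.8507.
Additional gain needed = 0.8507 − 0.5617 = 0.29.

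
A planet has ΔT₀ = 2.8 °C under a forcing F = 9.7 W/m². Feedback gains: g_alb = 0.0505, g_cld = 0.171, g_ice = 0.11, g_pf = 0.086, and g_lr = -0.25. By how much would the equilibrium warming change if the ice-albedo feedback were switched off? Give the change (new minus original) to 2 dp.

-0.39 °C

Original: g = 0.1675, ΔT = 2.8/(1−0.1675) = 3.3634 °C.
Without ice-albedo: g' = 0.0575, ΔT' = 2.8/(1−0.0575) = 2.9708 °C.
Change = 2.9708 − 3.3634 = -0.39 °C.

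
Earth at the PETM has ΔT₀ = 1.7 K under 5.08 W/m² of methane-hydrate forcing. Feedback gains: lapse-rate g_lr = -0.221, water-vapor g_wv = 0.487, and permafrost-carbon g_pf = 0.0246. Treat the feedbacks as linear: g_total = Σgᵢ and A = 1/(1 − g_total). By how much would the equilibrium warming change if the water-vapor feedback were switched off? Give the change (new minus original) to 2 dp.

Original: g = 0.2906, ΔT = 1.7/(1−0.2906) = 2.3964 K.
Without water-vapor: g' = -0.1964, ΔT' = 1.7/(1+0.1964) = 1.4209 K.
Change = 1.4209 − 2.3964 = -0.98 K.

-0.98 K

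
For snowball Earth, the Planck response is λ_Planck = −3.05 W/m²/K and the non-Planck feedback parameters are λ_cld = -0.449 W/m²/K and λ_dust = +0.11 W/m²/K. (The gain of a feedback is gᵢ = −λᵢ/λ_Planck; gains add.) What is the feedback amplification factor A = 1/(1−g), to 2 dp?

0.90

Convert to gains: g_cld = -0.449/3.05 = -0.1472; g_dust = 0.11/3.05 = 0.03607.
Total gain g = -0.11113.
A = 1/(1 + 0.11113) = 0.90.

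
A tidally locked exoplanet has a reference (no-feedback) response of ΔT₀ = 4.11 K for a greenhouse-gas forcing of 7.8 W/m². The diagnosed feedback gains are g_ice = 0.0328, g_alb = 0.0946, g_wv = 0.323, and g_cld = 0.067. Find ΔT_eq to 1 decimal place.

8.5 K

Total gain g = 0.0328 + 0.0946 + 0.323 + 0.067 = 0.5174.
Amplification A = 1/(1 − 0.5174) = 2.072.
ΔT = 4.11 × 2.072 = 8.5 K.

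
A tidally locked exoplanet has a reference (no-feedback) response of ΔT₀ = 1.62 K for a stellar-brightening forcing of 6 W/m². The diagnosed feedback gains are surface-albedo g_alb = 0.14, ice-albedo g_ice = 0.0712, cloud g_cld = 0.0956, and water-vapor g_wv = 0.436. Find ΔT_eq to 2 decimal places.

6.30 K

Total gain g = 0.14 + 0.0712 + 0.0956 + 0.436 = 0.7428.
Amplification A = 1/(1 − 0.7428) = 3.888.
ΔT = 1.62 × 3.888 = 6.30 K.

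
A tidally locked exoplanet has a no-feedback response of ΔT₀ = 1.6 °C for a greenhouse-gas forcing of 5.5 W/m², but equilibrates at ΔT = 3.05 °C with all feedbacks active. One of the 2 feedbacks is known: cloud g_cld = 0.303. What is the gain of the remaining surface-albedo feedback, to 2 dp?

Amplification A = ΔT/ΔT₀ = 3.05/1.6 = 1.906.
Total gain g = 1 − 1/A = 1 − 1/1.906 = 0.4753.
The known gain is 0.303.
g_alb = 0.4753 − 0.303 = 0.17.

0.17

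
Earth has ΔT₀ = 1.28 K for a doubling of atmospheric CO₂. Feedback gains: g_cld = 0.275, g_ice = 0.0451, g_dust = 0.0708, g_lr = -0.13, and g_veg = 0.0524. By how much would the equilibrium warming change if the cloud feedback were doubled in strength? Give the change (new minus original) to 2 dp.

1.25 K

Original: g = 0.3133, ΔT = 1.28/(1−0.3133) = 1.8640 K.
With doubled cloud: g' = 0.5883, ΔT' = 1.28/(1−0.5883) = 3.1091 K.
Change = 3.1091 − 1.8640 = 1.25 K.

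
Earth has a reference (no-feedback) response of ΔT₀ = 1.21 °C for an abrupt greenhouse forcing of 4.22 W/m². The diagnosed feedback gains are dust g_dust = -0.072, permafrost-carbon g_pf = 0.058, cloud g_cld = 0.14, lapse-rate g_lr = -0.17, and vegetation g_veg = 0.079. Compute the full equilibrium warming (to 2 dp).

1.25 °C

Total gain g = -0.072 + 0.058 + 0.14 − 0.17 + 0.079 = 0.035.
Amplification A = 1/(1 − 0.035) = 1.036.
ΔT = 1.21 × 1.036 = 1.25 °C.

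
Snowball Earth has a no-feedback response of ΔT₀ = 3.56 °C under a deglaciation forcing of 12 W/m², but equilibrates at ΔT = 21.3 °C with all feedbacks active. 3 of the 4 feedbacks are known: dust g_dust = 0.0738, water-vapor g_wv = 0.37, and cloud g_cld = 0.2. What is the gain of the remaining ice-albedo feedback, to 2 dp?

Amplification A = ΔT/ΔT₀ = 21.3/3.56 = 5.983.
Total gain g = 1 − 1/A = 1 − 1/5.983 = 0.8329.
Known gains sum to 0.0738 + 0.37 + 0.2 = 0.6438.
g_ice = 0.8329 − 0.6438 = 0.19.

0.19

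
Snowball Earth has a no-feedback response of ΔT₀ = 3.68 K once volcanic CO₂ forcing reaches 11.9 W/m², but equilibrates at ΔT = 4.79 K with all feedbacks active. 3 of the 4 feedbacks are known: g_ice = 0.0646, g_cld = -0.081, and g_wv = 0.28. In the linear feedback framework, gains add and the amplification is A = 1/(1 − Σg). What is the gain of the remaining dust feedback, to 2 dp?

Amplification A = ΔT/ΔT₀ = 4.79/3.68 = 1.302.
Total gain g = 1 − 1/A = 1 − 1/1.302 = 0.232.
Known gains sum to 0.0646 − 0.081 + 0.28 = 0.2636.
g_dust = 0.232 − 0.2636 = -0.03.

-0.03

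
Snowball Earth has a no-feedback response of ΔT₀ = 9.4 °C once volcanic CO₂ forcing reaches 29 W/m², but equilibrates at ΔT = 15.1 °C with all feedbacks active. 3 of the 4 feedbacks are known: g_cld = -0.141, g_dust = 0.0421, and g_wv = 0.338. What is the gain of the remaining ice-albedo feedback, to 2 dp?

0.14

Amplification A = ΔT/ΔT₀ = 15.1/9.4 = 1.606.
Total gain g = 1 − 1/A = 1 − 1/1.606 = 0.3773.
Known gains sum to -0.141 + 0.0421 + 0.338 = 0.2391.
g_ice = 0.3773 − 0.2391 = 0.14.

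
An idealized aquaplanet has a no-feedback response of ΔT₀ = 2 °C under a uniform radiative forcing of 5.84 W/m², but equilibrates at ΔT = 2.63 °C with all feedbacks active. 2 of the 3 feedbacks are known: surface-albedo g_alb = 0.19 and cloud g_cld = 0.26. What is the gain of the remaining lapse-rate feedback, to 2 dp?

Amplification A = ΔT/ΔT₀ = 2.63/2 = 1.315.
Total gain g = 1 − 1/A = 1 − 1/1.315 = 0.2395.
Known gains sum to 0.19 + 0.26 = 0.45.
g_lr = 0.2395 − 0.45 = -0.21.

-0.21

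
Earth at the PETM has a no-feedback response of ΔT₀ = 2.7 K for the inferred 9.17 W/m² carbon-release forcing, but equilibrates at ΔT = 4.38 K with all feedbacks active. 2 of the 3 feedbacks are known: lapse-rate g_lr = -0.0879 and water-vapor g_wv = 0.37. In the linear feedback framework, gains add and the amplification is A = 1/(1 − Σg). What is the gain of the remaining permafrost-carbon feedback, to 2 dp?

0.10

Amplification A = ΔT/ΔT₀ = 4.38/2.7 = 1.622.
Total gain g = 1 − 1/A = 1 − 1/1.622 = 0.3835.
Known gains sum to -0.0879 + 0.37 = 0.2821.
g_pf = 0.3835 − 0.2821 = 0.10.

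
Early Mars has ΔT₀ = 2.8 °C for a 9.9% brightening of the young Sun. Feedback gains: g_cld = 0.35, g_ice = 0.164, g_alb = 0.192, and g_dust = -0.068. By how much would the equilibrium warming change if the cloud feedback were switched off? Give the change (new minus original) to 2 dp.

Original: g = 0.638, ΔT = 2.8/(1−0.638) = 7.7348 °C.
Without cloud: g' = 0.288, ΔT' = 2.8/(1−0.288) = 3.9326 °C.
Change = 3.9326 − 7.7348 = -3.80 °C.

-3.80 °C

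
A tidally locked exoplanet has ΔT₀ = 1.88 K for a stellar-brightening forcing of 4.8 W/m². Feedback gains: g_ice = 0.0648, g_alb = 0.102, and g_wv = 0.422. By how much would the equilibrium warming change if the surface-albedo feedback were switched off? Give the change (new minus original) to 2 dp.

Original: g = 0.5888, ΔT = 1.88/(1−0.5888) = 4.5720 K.
Without surface-albedo: g' = 0.4868, ΔT' = 1.88/(1−0.4868) = 3.6633 K.
Change = 3.6633 − 4.5720 = -0.91 K.

-0.91 K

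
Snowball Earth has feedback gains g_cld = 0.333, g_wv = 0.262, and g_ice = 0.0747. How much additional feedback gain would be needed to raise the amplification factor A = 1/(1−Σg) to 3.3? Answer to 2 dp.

0.03

Current total gain = 0.6697.
Target gain for A = 3.3: g* = 1 − 1/3.3 = 0.697.
Additional gain needed = 0.697 − 0.6697 = 0.03.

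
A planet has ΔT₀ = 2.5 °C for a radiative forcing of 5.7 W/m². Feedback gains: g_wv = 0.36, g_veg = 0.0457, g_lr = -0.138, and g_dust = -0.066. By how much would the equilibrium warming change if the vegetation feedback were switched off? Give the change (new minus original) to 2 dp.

-0.17 °C

Original: g = 0.2017, ΔT = 2.5/(1−0.2017) = 3.1317 °C.
Without vegetation: g' = 0.156, ΔT' = 2.5/(1−0.156) = 2.9621 °C.
Change = 2.9621 − 3.1317 = -0.17 °C.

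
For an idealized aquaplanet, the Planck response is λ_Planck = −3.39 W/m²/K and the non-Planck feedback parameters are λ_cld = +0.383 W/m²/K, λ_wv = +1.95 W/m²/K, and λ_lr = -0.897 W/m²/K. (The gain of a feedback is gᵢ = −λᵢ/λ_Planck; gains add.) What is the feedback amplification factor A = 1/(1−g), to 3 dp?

Convert to gains: g_cld = 0.383/3.39 = 0.113; g_wv = 1.95/3.39 = 0.5752; g_lr = -0.897/3.39 = -0.2646.
Total gain g = 0.4236.
A = 1/(1 − 0.4236) = 1.735.

1.735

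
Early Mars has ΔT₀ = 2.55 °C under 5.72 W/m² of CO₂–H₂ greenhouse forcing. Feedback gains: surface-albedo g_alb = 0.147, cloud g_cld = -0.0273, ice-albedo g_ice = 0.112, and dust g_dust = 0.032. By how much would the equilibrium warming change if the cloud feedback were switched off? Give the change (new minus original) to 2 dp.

0.13 °C

Original: g = 0.2637, ΔT = 2.55/(1−0.2637) = 3.4633 °C.
Without cloud: g' = 0.291, ΔT' = 2.55/(1−0.291) = 3.5966 °C.
Change = 3.5966 − 3.4633 = 0.13 °C.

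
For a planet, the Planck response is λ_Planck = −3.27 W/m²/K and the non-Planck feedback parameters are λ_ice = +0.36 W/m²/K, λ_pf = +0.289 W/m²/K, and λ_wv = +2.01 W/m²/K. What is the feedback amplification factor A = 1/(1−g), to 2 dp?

Convert to gains: g_ice = 0.36/3.27 = 0.1101; g_pf = 0.289/3.27 = 0.08838; g_wv = 2.01/3.27 = 0.6147.
Total gain g = 0.81318.
A = 1/(1 − 0.81318) = 5.35.

5.35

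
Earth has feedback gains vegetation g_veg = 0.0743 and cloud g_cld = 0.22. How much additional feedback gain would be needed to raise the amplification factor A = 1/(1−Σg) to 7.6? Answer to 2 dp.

Current total gain = 0.2943.
Target gain for A = 7.6: g* = 1 − 1/7.6 = 0.8684.
Additional gain needed = 0.8684 − 0.2943 = 0.57.

0.57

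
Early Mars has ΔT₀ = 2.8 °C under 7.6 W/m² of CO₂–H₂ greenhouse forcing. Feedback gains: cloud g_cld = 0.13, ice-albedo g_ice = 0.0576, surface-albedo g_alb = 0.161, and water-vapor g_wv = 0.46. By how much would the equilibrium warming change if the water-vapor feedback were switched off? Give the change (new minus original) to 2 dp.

-10.33 °C

Original: g = 0.8086, ΔT = 2.8/(1−0.8086) = 14.6290 °C.
Without water-vapor: g' = 0.3486, ΔT' = 2.8/(1−0.3486) = 4.2984 °C.
Change = 4.2984 − 14.6290 = -10.33 °C.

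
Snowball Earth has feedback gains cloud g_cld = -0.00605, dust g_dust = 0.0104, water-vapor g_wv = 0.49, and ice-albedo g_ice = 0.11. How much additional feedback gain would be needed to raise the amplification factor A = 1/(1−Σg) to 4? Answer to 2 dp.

0.15

Current total gain = 0.60435.
Target gain for A = 4: g* = 1 − 1/4 = 0.75.
Additional gain needed = 0.75 − 0.60435 = 0.15.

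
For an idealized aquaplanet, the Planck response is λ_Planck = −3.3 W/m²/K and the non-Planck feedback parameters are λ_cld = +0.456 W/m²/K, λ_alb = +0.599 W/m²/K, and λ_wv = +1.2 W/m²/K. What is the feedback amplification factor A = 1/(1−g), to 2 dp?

3.16

Convert to gains: g_cld = 0.456/3.3 = 0.1382; g_alb = 0.599/3.3 = 0.1815; g_wv = 1.2/3.3 = 0.3636.
Total gain g = 0.6833.
A = 1/(1 − 0.6833) = 3.16.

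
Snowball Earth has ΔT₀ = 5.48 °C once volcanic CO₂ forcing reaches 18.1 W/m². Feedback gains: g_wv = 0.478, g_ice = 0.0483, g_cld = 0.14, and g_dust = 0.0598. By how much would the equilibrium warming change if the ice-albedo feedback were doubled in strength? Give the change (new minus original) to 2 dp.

Original: g = 0.7261, ΔT = 5.48/(1−0.7261) = 20.0073 °C.
With doubled ice-albedo: g' = 0.7744, ΔT' = 5.48/(1−0.7744) = 24.2908 °C.
Change = 24.2908 − 20.0073 = 4.28 °C.

4.28 °C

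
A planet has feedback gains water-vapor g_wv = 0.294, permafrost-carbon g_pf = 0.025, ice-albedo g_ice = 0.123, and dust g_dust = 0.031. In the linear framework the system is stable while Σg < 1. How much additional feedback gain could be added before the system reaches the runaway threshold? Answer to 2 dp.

0.53

Current total gain = 0.294 + 0.025 + 0.123 + 0.031 = 0.473.
Margin to runaway = 1 − 0.473 = 0.53.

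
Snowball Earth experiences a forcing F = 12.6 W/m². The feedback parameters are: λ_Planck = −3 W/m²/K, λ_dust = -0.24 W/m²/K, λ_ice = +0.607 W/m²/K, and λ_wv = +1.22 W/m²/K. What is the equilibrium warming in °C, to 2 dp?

8.92 °C

Net feedback parameter λ = (−3) + (-0.24) + (+0.607) + (+1.22) = -1.413 W/m²/K.
ΔT = −F/λ = −12.6/(-1.413) = 8.92 °C.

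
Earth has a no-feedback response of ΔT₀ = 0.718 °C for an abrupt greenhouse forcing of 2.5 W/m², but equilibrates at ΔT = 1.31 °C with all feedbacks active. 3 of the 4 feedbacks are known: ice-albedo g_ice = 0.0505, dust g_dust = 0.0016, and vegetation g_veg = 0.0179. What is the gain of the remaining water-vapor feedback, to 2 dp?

Amplification A = ΔT/ΔT₀ = 1.31/0.718 = 1.825.
Total gain g = 1 − 1/A = 1 − 1/1.825 = 0.4521.
Known gains sum to 0.0505 + 0.0016 + 0.0179 = 0.07.
g_wv = 0.4521 − 0.07 = 0.38.

0.38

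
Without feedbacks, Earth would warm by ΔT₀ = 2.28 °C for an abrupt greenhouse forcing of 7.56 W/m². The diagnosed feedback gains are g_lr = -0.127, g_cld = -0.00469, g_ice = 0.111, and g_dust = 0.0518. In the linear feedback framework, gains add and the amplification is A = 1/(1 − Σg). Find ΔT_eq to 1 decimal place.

2.4 °C

Total gain g = -0.127 − 0.00469 + 0.111 + 0.0518 = 0.03111.
Amplification A = 1/(1 − 0.03111) = 1.032.
ΔT = 2.28 × 1.032 = 2.4 °C.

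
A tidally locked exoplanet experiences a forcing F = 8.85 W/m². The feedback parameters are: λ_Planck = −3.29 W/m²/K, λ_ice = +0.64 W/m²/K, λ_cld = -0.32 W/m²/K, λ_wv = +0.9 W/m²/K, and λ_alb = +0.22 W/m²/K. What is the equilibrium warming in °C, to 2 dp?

Net feedback parameter λ = (−3.29) + (+0.64) + (-0.32) + (+0.9) + (+0.22) = -1.85 W/m²/K.
ΔT = −F/λ = −8.85/(-1.85) = 4.78 °C.

4.78 °C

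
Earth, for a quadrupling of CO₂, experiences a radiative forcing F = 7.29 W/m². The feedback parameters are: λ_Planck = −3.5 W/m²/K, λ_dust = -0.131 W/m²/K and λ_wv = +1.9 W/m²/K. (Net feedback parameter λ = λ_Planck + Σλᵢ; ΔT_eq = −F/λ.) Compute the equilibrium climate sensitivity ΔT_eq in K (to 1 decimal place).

Net feedback parameter λ = (−3.5) + (-0.131) + (+1.9) = -1.731 W/m²/K.
ΔT = −F/λ = −7.29/(-1.731) = 4.2 K.

4.2 K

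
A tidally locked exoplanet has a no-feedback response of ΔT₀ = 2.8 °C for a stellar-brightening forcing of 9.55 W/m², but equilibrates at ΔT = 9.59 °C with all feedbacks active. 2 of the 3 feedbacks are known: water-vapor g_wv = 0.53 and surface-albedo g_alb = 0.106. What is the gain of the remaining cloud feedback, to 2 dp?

0.07

Amplification A = ΔT/ΔT₀ = 9.59/2.8 = 3.425.
Total gain g = 1 − 1/A = 1 − 1/3.425 = 0.708.
Known gains sum to 0.53 + 0.106 = 0.636.
g_cld = 0.708 − 0.636 = 0.07.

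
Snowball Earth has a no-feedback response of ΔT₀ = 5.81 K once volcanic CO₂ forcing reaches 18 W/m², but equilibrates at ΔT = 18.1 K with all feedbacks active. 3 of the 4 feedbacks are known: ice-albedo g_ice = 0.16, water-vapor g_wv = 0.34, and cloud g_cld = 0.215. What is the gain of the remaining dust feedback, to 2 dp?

Amplification A = ΔT/ΔT₀ = 18.1/5.81 = 3.115.
Total gain g = 1 − 1/A = 1 − 1/3.115 = 0.679.
Known gains sum to 0.16 + 0.34 + 0.215 = 0.715.
g_dust = 0.679 − 0.715 = -0.04.

-0.04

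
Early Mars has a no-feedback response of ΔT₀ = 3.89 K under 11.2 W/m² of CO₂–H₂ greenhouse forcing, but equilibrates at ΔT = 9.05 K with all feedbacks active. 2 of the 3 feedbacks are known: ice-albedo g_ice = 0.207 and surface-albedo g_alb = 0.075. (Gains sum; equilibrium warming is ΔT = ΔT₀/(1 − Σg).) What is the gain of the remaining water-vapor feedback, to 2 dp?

Amplification A = ΔT/ΔT₀ = 9.05/3.89 = 2.326.
Total gain g = 1 − 1/A = 1 − 1/2.326 = 0.5701.
Known gains sum to 0.207 + 0.075 = 0.282.
g_wv = 0.5701 − 0.282 = 0.29.

0.29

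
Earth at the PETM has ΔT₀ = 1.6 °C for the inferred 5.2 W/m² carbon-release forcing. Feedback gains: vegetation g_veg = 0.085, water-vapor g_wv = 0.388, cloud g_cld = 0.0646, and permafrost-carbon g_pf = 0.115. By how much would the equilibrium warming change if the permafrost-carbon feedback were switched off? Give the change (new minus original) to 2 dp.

-1.15 °C

Original: g = 0.6526, ΔT = 1.6/(1−0.6526) = 4.6056 °C.
Without permafrost-carbon: g' = 0.5376, ΔT' = 1.6/(1−0.5376) = 3.4602 °C.
Change = 3.4602 − 4.6056 = -1.15 °C.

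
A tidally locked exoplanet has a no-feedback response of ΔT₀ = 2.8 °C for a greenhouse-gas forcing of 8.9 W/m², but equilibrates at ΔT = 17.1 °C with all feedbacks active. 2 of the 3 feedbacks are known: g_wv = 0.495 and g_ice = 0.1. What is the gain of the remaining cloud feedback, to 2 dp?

Amplification A = ΔT/ΔT₀ = 17.1/2.8 = 6.107.
Total gain g = 1 − 1/A = 1 − 1/6.107 = 0.8363.
Known gains sum to 0.495 + 0.1 = 0.595.
g_cld = 0.8363 − 0.595 = 0.24.

0.24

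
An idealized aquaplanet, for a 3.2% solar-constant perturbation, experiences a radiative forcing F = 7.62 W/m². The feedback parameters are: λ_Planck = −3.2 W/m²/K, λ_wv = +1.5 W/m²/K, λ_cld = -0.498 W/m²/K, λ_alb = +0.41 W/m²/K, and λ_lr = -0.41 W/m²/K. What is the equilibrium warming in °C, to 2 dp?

Net feedback parameter λ = (−3.2) + (+1.5) + (-0.498) + (+0.41) + (-0.41) = -2.198 W/m²/K.
ΔT = −F/λ = −7.62/(-2.198) = 3.47 °C.

3.47 °C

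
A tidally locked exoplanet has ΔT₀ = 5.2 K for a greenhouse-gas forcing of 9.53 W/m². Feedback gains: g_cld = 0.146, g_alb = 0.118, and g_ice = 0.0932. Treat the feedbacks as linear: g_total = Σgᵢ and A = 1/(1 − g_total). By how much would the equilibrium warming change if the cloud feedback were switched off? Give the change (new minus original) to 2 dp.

-1.50 K

Original: g = 0.3572, ΔT = 5.2/(1−0.3572) = 8.0896 K.
Without cloud: g' = 0.2112, ΔT' = 5.2/(1−0.2112) = 6.5923 K.
Change = 6.5923 − 8.0896 = -1.50 K.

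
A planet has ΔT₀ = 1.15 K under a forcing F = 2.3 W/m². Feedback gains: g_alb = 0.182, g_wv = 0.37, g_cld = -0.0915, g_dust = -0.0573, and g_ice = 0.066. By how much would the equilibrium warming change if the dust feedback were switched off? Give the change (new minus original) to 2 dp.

Original: g = 0.4692, ΔT = 1.15/(1−0.4692) = 2.1665 K.
Without dust: g' = 0.5265, ΔT' = 1.15/(1−0.5265) = 2.4287 K.
Change = 2.4287 − 2.1665 = 0.26 K.

0.26 K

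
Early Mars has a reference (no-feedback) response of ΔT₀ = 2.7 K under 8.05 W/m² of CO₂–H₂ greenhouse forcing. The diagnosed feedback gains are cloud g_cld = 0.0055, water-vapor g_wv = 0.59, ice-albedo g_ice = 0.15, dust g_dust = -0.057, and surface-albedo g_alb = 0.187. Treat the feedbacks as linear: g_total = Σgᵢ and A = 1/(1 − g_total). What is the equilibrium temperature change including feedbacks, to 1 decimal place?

21.7 K

Total gain g = 0.0055 + 0.59 + 0.15 − 0.057 + 0.187 = 0.8755.
Amplification A = 1/(1 − 0.8755) = 8.032.
ΔT = 2.7 × 8.032 = 21.7 K.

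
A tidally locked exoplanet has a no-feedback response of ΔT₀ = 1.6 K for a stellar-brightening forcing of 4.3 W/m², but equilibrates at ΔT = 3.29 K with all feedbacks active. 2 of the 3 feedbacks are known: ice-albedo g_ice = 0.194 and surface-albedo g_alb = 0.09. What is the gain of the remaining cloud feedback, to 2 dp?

Amplification A = ΔT/ΔT₀ = 3.29/1.6 = 2.056.
Total gain g = 1 − 1/A = 1 − 1/2.056 = 0.5136.
Known gains sum to 0.194 + 0.09 = 0.284.
g_cld = 0.5136 − 0.284 = 0.23.

0.23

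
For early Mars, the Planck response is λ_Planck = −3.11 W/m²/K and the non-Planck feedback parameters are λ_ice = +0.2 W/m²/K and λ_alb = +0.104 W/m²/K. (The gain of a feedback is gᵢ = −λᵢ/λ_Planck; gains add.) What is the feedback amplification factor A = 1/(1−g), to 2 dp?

1.11

Convert to gains: g_ice = 0.2/3.11 = 0.06431; g_alb = 0.104/3.11 = 0.03344.
Total gain g = 0.09775.
A = 1/(1 − 0.09775) = 1.11.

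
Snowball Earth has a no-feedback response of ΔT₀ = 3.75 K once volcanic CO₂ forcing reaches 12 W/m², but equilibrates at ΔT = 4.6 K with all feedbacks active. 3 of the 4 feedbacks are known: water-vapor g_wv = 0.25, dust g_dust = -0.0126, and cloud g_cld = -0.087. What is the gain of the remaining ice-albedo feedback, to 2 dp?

Amplification A = ΔT/ΔT₀ = 4.6/3.75 = 1.227.
Total gain g = 1 − 1/A = 1 − 1/1.227 = 0.185.
Known gains sum to 0.25 − 0.0126 − 0.087 = 0.1504.
g_ice = 0.185 − 0.1504 = 0.03.

0.03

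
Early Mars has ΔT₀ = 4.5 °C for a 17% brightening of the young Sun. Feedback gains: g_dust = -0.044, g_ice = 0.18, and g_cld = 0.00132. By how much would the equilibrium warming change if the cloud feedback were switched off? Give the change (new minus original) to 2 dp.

Original: g = 0.13732, ΔT = 4.5/(1−0.13732) = 5.2163 °C.
Without cloud: g' = 0.136, ΔT' = 4.5/(1−0.136) = 5.2083 °C.
Change = 5.2083 − 5.2163 = -0.01 °C.

-0.01 °C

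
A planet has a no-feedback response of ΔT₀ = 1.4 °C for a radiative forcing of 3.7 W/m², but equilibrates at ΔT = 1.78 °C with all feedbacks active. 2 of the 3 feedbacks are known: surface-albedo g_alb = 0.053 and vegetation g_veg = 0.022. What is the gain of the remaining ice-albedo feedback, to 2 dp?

Amplification A = ΔT/ΔT₀ = 1.78/1.4 = 1.271.
Total gain g = 1 − 1/A = 1 − 1/1.271 = 0.2132.
Known gains sum to 0.053 + 0.022 = 0.075.
g_ice = 0.2132 − 0.075 = 0.14.

0.14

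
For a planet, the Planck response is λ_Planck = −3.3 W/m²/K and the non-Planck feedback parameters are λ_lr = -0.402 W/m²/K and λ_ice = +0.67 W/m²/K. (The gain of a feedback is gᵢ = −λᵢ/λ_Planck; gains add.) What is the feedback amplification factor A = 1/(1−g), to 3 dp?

Convert to gains: g_lr = -0.402/3.3 = -0.1218; g_ice = 0.67/3.3 = 0.203.
Total gain g = 0.0812.
A = 1/(1 − 0.0812) = 1.088.

1.088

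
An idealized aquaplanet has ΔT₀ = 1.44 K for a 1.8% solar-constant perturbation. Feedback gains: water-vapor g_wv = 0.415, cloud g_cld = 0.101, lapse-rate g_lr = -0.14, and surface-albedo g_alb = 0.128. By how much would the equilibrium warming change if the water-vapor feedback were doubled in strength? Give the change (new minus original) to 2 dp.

Original: g = 0.504, ΔT = 1.44/(1−0.504) = 2.9032 K.
With doubled water-vapor: g' = 0.919, ΔT' = 1.44/(1−0.919) = 17.7778 K.
Change = 17.7778 − 2.9032 = 14.87 K.

14.87 K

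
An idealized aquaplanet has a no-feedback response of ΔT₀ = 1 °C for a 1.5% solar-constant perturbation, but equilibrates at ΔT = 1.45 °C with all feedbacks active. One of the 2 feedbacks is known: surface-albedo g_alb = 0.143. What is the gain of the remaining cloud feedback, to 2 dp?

0.17

Amplification A = ΔT/ΔT₀ = 1.45/1 = 1.45.
Total gain g = 1 − 1/A = 1 − 1/1.45 = 0.3103.
The known gain is 0.143.
g_cld = 0.3103 − 0.143 = 0.17.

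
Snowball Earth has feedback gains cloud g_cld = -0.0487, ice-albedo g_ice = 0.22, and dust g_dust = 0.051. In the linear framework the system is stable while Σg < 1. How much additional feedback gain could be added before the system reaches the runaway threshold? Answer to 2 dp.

0.78

Current total gain = -0.0487 + 0.22 + 0.051 = 0.2223.
Margin to runaway = 1 − 0.2223 = 0.78.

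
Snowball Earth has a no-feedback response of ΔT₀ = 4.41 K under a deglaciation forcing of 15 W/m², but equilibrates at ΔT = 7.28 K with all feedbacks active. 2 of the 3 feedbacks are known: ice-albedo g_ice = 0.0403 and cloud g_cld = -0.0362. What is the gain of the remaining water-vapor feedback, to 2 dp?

Amplification A = ΔT/ΔT₀ = 7.28/4.41 = 1.651.
Total gain g = 1 − 1/A = 1 − 1/1.651 = 0.3943.
Known gains sum to 0.0403 − 0.0362 = 0.0041.
g_wv = 0.3943 − 0.0041 = 0.39.

0.39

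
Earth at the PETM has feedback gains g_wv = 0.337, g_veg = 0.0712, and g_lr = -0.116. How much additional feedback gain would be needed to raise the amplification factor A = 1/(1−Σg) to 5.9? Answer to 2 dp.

0.54

Current total gain = 0.2922.
Target gain for A = 5.9: g* = 1 − 1/5.9 = 0.8305.
Additional gain needed = 0.8305 − 0.2922 = 0.54.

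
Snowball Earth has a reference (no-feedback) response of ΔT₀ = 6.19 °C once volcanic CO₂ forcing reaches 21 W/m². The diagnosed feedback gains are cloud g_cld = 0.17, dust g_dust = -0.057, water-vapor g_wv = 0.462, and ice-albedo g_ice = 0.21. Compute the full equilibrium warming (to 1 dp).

Total gain g = 0.17 − 0.057 + 0.462 + 0.21 = 0.785.
Amplification A = 1/(1 − 0.785) = 4.651.
ΔT = 6.19 × 4.651 = 28.8 °C.

28.8 °C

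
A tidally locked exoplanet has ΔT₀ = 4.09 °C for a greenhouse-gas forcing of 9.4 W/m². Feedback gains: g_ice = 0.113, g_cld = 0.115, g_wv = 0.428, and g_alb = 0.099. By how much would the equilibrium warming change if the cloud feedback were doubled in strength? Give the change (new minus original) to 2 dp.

14.77 °C

Original: g = 0.755, ΔT = 4.09/(1−0.755) = 16.6939 °C.
With doubled cloud: g' = 0.87, ΔT' = 4.09/(1−0.87) = 31.4615 °C.
Change = 31.4615 − 16.6939 = 14.77 °C.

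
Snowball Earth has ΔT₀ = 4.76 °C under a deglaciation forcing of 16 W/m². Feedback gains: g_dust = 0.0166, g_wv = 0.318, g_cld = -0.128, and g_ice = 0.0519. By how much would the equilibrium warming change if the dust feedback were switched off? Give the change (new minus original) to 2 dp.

Original: g = 0.2585, ΔT = 4.76/(1−0.2585) = 6.4194 °C.
Without dust: g' = 0.2419, ΔT' = 4.76/(1−0.2419) = 6.2789 °C.
Change = 6.2789 − 6.4194 = -0.14 °C.

-0.14 °C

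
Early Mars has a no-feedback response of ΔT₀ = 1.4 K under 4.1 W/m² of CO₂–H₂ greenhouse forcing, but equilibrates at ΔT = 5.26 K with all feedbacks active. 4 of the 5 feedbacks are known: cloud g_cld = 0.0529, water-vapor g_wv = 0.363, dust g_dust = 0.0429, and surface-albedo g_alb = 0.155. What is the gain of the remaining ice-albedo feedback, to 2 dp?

0.12

Amplification A = ΔT/ΔT₀ = 5.26/1.4 = 3.757.
Total gain g = 1 − 1/A = 1 − 1/3.757 = 0.7338.
Known gains sum to 0.0529 + 0.363 + 0.0429 + 0.155 = 0.6138.
g_ice = 0.7338 − 0.6138 = 0.12.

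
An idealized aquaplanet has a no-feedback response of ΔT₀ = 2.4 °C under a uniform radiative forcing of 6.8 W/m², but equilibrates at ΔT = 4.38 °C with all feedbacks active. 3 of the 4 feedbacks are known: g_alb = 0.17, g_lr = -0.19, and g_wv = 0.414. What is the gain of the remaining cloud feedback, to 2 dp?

0.06

Amplification A = ΔT/ΔT₀ = 4.38/2.4 = 1.825.
Total gain g = 1 − 1/A = 1 − 1/1.825 = 0.4521.
Known gains sum to 0.17 − 0.19 + 0.414 = 0.394.
g_cld = 0.4521 − 0.394 = 0.06.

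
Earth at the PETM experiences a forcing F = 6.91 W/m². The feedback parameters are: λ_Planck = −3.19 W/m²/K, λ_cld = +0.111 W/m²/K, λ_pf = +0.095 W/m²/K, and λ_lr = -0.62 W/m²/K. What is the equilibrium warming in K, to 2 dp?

Net feedback parameter λ = (−3.19) + (+0.111) + (+0.095) + (-0.62) = -3.604 W/m²/K.
ΔT = −F/λ = −6.91/(-3.604) = 1.92 K.

1.92 K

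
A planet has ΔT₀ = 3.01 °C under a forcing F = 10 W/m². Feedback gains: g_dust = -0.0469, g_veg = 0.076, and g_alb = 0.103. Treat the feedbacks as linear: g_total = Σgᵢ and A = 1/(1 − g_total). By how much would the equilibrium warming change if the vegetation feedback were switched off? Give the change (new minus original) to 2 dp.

-0.28 °C

Original: g = 0.1321, ΔT = 3.01/(1−0.1321) = 3.4681 °C.
Without vegetation: g' = 0.0561, ΔT' = 3.01/(1−0.0561) = 3.1889 °C.
Change = 3.1889 − 3.4681 = -0.28 °C.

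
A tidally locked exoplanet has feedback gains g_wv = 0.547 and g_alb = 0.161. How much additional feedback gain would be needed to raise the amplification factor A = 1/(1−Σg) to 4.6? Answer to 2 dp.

Current total gain = 0.708.
Target gain for A = 4.6: g* = 1 − 1/4.6 = 0.7826.
Additional gain needed = 0.7826 − 0.708 = 0.07.

0.07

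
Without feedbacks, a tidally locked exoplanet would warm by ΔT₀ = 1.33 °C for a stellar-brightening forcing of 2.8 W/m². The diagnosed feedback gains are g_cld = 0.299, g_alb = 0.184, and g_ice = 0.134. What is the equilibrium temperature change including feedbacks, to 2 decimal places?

Total gain g = 0.299 + 0.184 + 0.134 = 0.617.
Amplification A = 1/(1 − 0.617) = 2.611.
ΔT = 1.33 × 2.611 = 3.47 °C.

3.47 °C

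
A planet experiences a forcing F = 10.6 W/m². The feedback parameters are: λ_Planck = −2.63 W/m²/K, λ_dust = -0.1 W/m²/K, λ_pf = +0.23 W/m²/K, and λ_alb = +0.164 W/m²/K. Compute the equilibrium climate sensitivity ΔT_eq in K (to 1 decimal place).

Net feedback parameter λ = (−2.63) + (-0.1) + (+0.23) + (+0.164) = -2.336 W/m²/K.
ΔT = −F/λ = −10.6/(-2.336) = 4.5 K.

4.5 K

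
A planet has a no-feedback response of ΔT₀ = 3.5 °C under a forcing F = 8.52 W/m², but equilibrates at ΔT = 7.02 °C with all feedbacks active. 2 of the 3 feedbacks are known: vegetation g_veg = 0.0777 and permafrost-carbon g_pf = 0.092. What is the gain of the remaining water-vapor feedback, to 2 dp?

0.33

Amplification A = ΔT/ΔT₀ = 7.02/3.5 = 2.006.
Total gain g = 1 − 1/A = 1 − 1/2.006 = 0.5015.
Known gains sum to 0.0777 + 0.092 = 0.1697.
g_wv = 0.5015 − 0.1697 = 0.33.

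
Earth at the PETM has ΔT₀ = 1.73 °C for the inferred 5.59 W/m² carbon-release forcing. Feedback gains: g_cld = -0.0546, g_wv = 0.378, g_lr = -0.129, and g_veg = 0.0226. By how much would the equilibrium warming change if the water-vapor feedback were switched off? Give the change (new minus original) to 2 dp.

-0.72 °C

Original: g = 0.217, ΔT = 1.73/(1−0.217) = 2.2095 °C.
Without water-vapor: g' = -0.161, ΔT' = 1.73/(1+0.161) = 1.4901 °C.
Change = 1.4901 − 2.2095 = -0.72 °C.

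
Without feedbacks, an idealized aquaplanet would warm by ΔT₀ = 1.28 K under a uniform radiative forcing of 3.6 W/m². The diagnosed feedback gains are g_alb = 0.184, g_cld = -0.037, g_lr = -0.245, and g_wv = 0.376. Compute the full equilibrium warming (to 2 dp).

1.77 K

Total gain g = 0.184 − 0.037 − 0.245 + 0.376 = 0.278.
Amplification A = 1/(1 − 0.278) = 1.385.
ΔT = 1.28 × 1.385 = 1.77 K.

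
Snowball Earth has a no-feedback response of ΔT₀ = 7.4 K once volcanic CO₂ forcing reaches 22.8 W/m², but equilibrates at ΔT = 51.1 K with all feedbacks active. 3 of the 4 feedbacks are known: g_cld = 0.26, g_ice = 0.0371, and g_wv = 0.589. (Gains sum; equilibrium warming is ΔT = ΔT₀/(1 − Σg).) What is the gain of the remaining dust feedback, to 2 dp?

-0.03

Amplification A = ΔT/ΔT₀ = 51.1/7.4 = 6.905.
Total gain g = 1 − 1/A = 1 − 1/6.905 = 0.8552.
Known gains sum to 0.26 + 0.0371 + 0.589 = 0.8861.
g_dust = 0.8552 − 0.8861 = -0.03.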